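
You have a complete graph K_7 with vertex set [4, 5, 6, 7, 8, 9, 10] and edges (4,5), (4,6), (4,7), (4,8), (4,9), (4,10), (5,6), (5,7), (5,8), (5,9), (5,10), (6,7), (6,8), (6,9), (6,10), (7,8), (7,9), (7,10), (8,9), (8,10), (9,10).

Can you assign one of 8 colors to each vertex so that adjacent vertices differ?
A valid 8-coloring: color 1: [5]; color 2: [7]; color 3: [8]; color 4: [10]; color 5: [4]; color 6: [6]; color 7: [9].
(χ(G) = 7 ≤ 8.)

Yes, G is 8-colorable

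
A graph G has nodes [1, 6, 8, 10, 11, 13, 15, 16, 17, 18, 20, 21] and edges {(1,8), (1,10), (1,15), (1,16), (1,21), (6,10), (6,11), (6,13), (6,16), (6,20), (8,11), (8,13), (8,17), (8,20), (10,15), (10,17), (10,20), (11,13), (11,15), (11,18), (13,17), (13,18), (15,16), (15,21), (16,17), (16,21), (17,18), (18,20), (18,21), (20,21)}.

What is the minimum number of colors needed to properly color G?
χ(G) = 4

Clique number ω(G) = 4 (lower bound: χ ≥ ω).
The clique on [1, 15, 16, 21] has size 4, forcing χ ≥ 4, and the coloring below uses 4 colors, so χ(G) = 4.
A valid 4-coloring: color 1: [8, 10, 16, 18]; color 2: [13, 15, 20]; color 3: [1, 6, 17]; color 4: [11, 21].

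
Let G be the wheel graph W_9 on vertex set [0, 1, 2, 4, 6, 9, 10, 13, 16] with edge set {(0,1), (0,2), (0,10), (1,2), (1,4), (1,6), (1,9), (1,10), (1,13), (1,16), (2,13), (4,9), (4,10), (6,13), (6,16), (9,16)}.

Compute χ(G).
χ(G) = 3

Clique number ω(G) = 3 (lower bound: χ ≥ ω).
The clique on [0, 1, 10] has size 3, forcing χ ≥ 3, and the coloring below uses 3 colors, so χ(G) = 3.
A valid 3-coloring: color 1: [1]; color 2: [0, 4, 13, 16]; color 3: [2, 6, 9, 10].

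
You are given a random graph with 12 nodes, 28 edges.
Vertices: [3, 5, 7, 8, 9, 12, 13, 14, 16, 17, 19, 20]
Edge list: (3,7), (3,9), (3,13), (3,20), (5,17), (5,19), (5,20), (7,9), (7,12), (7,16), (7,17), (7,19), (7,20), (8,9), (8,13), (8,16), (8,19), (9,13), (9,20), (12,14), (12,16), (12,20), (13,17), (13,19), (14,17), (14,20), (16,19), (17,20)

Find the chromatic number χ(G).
Clique number ω(G) = 4 (lower bound: χ ≥ ω).
The clique on [3, 7, 9, 20] has size 4, forcing χ ≥ 4, and the coloring below uses 4 colors, so χ(G) = 4.
A valid 4-coloring: color 1: [13, 16, 20]; color 2: [5, 7, 8, 14]; color 3: [9, 12, 17, 19]; color 4: [3].

χ(G) = 4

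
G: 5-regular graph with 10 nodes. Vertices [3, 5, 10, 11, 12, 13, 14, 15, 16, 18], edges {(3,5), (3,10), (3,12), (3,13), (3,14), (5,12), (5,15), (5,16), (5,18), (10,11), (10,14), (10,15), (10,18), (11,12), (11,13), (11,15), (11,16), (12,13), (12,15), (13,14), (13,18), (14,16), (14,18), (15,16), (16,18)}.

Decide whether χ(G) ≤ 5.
A valid 5-coloring: color 1: [3, 15, 18]; color 2: [10, 13, 16]; color 3: [12, 14]; color 4: [5, 11].
(χ(G) = 4 ≤ 5.)

Yes, G is 5-colorable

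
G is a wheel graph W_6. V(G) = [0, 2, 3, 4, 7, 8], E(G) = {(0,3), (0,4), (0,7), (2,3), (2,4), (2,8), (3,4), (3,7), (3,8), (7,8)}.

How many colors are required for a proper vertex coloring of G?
χ(G) = 4

Clique number ω(G) = 3 (lower bound: χ ≥ ω).
Odd cycle [4, 0, 7, 8, 2] needs 3 colors (χ ≥ 3).
Vertex 3 is adjacent to every vertex of [0, 2, 4, 7, 8], which already need 3 colors among themselves, so 3 needs a new color (χ ≥ 4).
The coloring below uses 4 colors, so χ(G) = 4.
A valid 4-coloring: color 1: [3]; color 2: [4, 8]; color 3: [0, 2]; color 4: [7].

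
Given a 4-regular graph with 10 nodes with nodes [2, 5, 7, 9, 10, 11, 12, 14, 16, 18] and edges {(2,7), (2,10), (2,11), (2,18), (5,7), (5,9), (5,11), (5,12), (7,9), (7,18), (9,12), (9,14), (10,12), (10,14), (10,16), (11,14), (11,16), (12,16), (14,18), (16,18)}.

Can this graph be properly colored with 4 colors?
A valid 4-coloring: color 1: [2, 5, 14, 16]; color 2: [7, 11, 12]; color 3: [9, 10, 18].
(χ(G) = 3 ≤ 4.)

Yes, G is 4-colorable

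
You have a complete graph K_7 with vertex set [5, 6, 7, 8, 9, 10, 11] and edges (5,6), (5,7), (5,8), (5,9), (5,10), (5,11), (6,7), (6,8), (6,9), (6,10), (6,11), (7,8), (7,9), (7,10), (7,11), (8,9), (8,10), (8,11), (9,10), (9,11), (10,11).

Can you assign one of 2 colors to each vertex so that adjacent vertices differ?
No, G is not 2-colorable

The clique on vertices [5, 6, 7, 8, 9, 10, 11] has size 7 > 2, so it alone needs 7 colors.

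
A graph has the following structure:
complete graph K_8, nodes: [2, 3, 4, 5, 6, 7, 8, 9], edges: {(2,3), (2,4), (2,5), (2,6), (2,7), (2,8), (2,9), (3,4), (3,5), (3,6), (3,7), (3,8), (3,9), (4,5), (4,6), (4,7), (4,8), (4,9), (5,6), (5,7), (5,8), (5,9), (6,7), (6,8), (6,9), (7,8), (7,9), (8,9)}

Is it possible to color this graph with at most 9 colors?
A valid 9-coloring: color 1: [5]; color 2: [2]; color 3: [8]; color 4: [3]; color 5: [9]; color 6: [7]; color 7: [4]; color 8: [6].
(χ(G) = 8 ≤ 9.)

Yes, G is 9-colorable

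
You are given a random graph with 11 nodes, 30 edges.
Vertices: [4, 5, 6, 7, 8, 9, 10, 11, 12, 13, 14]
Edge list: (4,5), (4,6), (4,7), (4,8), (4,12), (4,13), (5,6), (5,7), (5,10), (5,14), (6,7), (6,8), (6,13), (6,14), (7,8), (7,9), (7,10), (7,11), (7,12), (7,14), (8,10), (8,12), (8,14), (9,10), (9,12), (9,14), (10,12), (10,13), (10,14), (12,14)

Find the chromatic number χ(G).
χ(G) = 5

Clique number ω(G) = 5 (lower bound: χ ≥ ω).
The clique on [7, 8, 10, 12, 14] has size 5, forcing χ ≥ 5, and the coloring below uses 5 colors, so χ(G) = 5.
A valid 5-coloring: color 1: [7, 13]; color 2: [4, 11, 14]; color 3: [6, 10]; color 4: [5, 8, 9]; color 5: [12].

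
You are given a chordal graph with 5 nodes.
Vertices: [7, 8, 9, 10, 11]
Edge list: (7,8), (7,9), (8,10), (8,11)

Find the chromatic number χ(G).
χ(G) = 2

Clique number ω(G) = 2 (lower bound: χ ≥ ω).
The graph is bipartite (no odd cycle), so 2 colors suffice: χ(G) = 2.
A valid 2-coloring: color 1: [8, 9]; color 2: [7, 10, 11].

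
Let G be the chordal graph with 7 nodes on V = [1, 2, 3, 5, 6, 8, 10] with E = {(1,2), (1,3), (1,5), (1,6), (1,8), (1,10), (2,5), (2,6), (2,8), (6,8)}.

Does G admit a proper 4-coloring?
Yes, G is 4-colorable

A valid 4-coloring: color 1: [1]; color 2: [2, 3, 10]; color 3: [5, 8]; color 4: [6].
(χ(G) = 4 ≤ 4.)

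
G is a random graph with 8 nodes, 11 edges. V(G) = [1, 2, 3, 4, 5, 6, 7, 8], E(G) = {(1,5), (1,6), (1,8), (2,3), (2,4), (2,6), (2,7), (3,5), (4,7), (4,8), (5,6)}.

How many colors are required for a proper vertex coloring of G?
χ(G) = 3

Clique number ω(G) = 3 (lower bound: χ ≥ ω).
The clique on [1, 5, 6] has size 3, forcing χ ≥ 3, and the coloring below uses 3 colors, so χ(G) = 3.
A valid 3-coloring: color 1: [1, 2]; color 2: [3, 4, 6]; color 3: [5, 7, 8].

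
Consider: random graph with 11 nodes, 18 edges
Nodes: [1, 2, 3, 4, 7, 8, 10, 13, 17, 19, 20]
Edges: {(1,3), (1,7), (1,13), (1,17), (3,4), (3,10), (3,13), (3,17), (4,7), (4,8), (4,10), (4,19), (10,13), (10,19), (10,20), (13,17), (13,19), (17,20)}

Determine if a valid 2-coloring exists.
The clique on vertices [1, 3, 13, 17] has size 4 > 2, so it alone needs 4 colors.

No, G is not 2-colorable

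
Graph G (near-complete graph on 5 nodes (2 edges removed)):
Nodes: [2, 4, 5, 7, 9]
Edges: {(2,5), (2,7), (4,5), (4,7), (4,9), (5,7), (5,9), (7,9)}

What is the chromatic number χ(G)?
χ(G) = 4

Clique number ω(G) = 4 (lower bound: χ ≥ ω).
The clique on [4, 5, 7, 9] has size 4, forcing χ ≥ 4, and the coloring below uses 4 colors, so χ(G) = 4.
A valid 4-coloring: color 1: [5]; color 2: [7]; color 3: [2, 9]; color 4: [4].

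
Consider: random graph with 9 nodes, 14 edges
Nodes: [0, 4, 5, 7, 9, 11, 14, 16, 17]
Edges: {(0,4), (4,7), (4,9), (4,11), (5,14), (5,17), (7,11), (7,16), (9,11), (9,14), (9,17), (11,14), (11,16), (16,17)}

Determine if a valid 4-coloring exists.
Yes, G is 4-colorable

A valid 4-coloring: color 1: [0, 11, 17]; color 2: [4, 14, 16]; color 3: [5, 7, 9].
(χ(G) = 3 ≤ 4.)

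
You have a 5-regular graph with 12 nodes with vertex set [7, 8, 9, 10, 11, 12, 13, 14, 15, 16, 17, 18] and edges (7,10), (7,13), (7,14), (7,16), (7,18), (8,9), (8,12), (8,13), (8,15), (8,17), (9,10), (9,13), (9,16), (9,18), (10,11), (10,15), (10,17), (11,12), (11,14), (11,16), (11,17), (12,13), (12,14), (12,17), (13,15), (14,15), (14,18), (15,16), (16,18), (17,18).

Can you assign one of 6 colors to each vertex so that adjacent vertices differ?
A valid 6-coloring: color 1: [10, 12, 18]; color 2: [7, 9, 11, 15]; color 3: [8, 14, 16]; color 4: [13, 17].
(χ(G) = 4 ≤ 6.)

Yes, G is 6-colorable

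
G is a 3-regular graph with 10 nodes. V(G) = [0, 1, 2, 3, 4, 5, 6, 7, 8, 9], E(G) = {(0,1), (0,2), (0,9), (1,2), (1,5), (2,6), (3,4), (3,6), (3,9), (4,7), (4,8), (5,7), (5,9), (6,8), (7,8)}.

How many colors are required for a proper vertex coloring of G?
Clique number ω(G) = 3 (lower bound: χ ≥ ω).
The clique on [0, 1, 2] has size 3, forcing χ ≥ 3, and the coloring below uses 3 colors, so χ(G) = 3.
A valid 3-coloring: color 1: [2, 3, 7]; color 2: [1, 4, 6, 9]; color 3: [0, 5, 8].

χ(G) = 3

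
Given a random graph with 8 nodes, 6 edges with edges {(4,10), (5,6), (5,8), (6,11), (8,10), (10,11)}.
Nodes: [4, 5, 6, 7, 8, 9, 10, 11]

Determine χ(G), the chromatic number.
Clique number ω(G) = 2 (lower bound: χ ≥ ω).
Odd cycle [5, 6, 11, 10, 8] needs 3 colors (χ ≥ 3).
The coloring below uses 3 colors, so χ(G) = 3.
A valid 3-coloring: color 1: [5, 7, 9, 10]; color 2: [4, 8, 11]; color 3: [6].

χ(G) = 3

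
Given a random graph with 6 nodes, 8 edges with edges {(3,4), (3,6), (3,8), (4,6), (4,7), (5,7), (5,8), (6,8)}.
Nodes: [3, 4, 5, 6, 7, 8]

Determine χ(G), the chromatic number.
χ(G) = 3

Clique number ω(G) = 3 (lower bound: χ ≥ ω).
The clique on [3, 6, 8] has size 3, forcing χ ≥ 3, and the coloring below uses 3 colors, so χ(G) = 3.
A valid 3-coloring: color 1: [4, 8]; color 2: [5, 6]; color 3: [3, 7].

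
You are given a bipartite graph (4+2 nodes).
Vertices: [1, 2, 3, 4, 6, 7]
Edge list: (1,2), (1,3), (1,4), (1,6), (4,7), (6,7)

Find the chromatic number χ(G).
Clique number ω(G) = 2 (lower bound: χ ≥ ω).
The graph is bipartite (no odd cycle), so 2 colors suffice: χ(G) = 2.
A valid 2-coloring: color 1: [1, 7]; color 2: [2, 3, 4, 6].

χ(G) = 2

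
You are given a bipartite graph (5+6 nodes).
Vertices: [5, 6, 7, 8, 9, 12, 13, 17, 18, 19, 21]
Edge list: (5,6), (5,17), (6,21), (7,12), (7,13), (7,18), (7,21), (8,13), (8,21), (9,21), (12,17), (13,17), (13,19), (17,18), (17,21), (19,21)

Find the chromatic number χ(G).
Clique number ω(G) = 2 (lower bound: χ ≥ ω).
The graph is bipartite (no odd cycle), so 2 colors suffice: χ(G) = 2.
A valid 2-coloring: color 1: [5, 12, 13, 18, 21]; color 2: [6, 7, 8, 9, 17, 19].

χ(G) = 2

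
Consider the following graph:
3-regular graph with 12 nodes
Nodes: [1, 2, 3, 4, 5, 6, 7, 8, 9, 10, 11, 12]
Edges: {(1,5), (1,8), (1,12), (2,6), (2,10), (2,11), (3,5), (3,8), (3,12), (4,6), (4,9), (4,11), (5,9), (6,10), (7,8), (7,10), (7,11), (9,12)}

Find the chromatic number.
Clique number ω(G) = 3 (lower bound: χ ≥ ω).
The clique on [2, 6, 10] has size 3, forcing χ ≥ 3, and the coloring below uses 3 colors, so χ(G) = 3.
A valid 3-coloring: color 1: [5, 8, 10, 11, 12]; color 2: [1, 2, 3, 4, 7]; color 3: [6, 9].

χ(G) = 3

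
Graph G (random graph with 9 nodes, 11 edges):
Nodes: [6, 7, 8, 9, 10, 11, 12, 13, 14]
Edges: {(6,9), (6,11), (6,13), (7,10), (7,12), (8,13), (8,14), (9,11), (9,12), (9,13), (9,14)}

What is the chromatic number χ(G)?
Clique number ω(G) = 3 (lower bound: χ ≥ ω).
The clique on [6, 9, 11] has size 3, forcing χ ≥ 3, and the coloring below uses 3 colors, so χ(G) = 3.
A valid 3-coloring: color 1: [7, 8, 9]; color 2: [10, 11, 12, 13, 14]; color 3: [6].

χ(G) = 3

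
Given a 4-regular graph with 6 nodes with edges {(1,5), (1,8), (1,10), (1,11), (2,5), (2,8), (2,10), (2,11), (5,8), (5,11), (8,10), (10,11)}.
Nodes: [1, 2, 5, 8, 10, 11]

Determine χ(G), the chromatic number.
Clique number ω(G) = 3 (lower bound: χ ≥ ω).
The clique on [1, 8, 10] has size 3, forcing χ ≥ 3, and the coloring below uses 3 colors, so χ(G) = 3.
A valid 3-coloring: color 1: [1, 2]; color 2: [8, 11]; color 3: [5, 10].

χ(G) = 3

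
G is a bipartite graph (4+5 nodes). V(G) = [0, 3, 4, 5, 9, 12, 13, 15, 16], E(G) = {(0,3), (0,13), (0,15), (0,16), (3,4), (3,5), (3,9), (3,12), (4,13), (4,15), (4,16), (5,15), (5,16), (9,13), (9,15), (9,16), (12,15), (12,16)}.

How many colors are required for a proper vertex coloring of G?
χ(G) = 2

Clique number ω(G) = 2 (lower bound: χ ≥ ω).
The graph is bipartite (no odd cycle), so 2 colors suffice: χ(G) = 2.
A valid 2-coloring: color 1: [3, 13, 15, 16]; color 2: [0, 4, 5, 9, 12].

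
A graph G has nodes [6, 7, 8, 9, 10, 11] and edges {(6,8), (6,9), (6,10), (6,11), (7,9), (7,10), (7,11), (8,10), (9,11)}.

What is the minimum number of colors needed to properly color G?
χ(G) = 3

Clique number ω(G) = 3 (lower bound: χ ≥ ω).
The clique on [6, 8, 10] has size 3, forcing χ ≥ 3, and the coloring below uses 3 colors, so χ(G) = 3.
A valid 3-coloring: color 1: [6, 7]; color 2: [8, 11]; color 3: [9, 10].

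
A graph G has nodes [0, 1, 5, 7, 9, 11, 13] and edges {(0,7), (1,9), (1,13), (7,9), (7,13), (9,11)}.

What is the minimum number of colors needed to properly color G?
Clique number ω(G) = 2 (lower bound: χ ≥ ω).
The graph is bipartite (no odd cycle), so 2 colors suffice: χ(G) = 2.
A valid 2-coloring: color 1: [1, 5, 7, 11]; color 2: [0, 9, 13].

χ(G) = 2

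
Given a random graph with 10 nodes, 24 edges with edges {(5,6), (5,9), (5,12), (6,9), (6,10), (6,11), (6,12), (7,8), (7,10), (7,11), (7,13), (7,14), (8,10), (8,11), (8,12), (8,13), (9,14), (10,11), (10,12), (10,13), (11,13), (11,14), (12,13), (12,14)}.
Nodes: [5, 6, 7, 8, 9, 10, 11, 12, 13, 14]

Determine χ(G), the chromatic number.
χ(G) = 5

Clique number ω(G) = 5 (lower bound: χ ≥ ω).
The clique on [7, 8, 10, 11, 13] has size 5, forcing χ ≥ 5, and the coloring below uses 5 colors, so χ(G) = 5.
A valid 5-coloring: color 1: [9, 11, 12]; color 2: [5, 10, 14]; color 3: [6, 8]; color 4: [13]; color 5: [7].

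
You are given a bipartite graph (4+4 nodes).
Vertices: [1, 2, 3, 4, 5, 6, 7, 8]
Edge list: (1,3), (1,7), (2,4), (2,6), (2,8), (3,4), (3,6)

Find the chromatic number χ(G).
Clique number ω(G) = 2 (lower bound: χ ≥ ω).
The graph is bipartite (no odd cycle), so 2 colors suffice: χ(G) = 2.
A valid 2-coloring: color 1: [2, 3, 5, 7]; color 2: [1, 4, 6, 8].

χ(G) = 2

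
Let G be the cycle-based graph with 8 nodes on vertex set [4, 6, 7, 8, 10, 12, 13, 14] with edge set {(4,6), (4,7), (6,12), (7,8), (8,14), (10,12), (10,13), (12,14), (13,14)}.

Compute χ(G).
χ(G) = 2

Clique number ω(G) = 2 (lower bound: χ ≥ ω).
The graph is bipartite (no odd cycle), so 2 colors suffice: χ(G) = 2.
A valid 2-coloring: color 1: [4, 8, 12, 13]; color 2: [6, 7, 10, 14].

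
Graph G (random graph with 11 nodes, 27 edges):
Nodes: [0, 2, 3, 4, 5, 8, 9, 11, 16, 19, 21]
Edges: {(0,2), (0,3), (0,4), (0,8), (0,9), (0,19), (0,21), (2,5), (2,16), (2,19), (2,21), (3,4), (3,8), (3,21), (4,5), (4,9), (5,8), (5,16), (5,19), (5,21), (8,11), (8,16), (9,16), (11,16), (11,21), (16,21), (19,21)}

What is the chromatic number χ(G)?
χ(G) = 4

Clique number ω(G) = 4 (lower bound: χ ≥ ω).
The clique on [0, 2, 19, 21] has size 4, forcing χ ≥ 4, and the coloring below uses 4 colors, so χ(G) = 4.
A valid 4-coloring: color 1: [0, 5, 11]; color 2: [8, 9, 21]; color 3: [2, 4]; color 4: [3, 16, 19].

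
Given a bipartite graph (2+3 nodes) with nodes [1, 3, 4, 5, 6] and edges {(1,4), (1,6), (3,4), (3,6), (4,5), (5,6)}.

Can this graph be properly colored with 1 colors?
No, G is not 1-colorable

Edge (1,4) forces its endpoints to differ, so 1 color is not enough.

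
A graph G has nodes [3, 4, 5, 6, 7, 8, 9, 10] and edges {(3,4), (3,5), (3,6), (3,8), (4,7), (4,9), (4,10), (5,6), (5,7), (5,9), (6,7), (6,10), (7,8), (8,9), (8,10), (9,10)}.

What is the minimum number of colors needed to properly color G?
Clique number ω(G) = 3 (lower bound: χ ≥ ω).
The clique on [8, 9, 10] has size 3, forcing χ ≥ 3, and the coloring below uses 3 colors, so χ(G) = 3.
A valid 3-coloring: color 1: [3, 7, 9]; color 2: [5, 10]; color 3: [4, 6, 8].

χ(G) = 3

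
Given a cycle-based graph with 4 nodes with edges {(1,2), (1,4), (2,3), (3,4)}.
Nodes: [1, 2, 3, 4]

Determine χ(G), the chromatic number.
Clique number ω(G) = 2 (lower bound: χ ≥ ω).
The graph is bipartite (no odd cycle), so 2 colors suffice: χ(G) = 2.
A valid 2-coloring: color 1: [2, 4]; color 2: [1, 3].

χ(G) = 2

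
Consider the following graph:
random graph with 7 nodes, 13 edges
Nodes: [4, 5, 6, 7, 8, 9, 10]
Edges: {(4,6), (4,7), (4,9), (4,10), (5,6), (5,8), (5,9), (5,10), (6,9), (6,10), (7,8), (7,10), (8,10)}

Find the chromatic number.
χ(G) = 4

Clique number ω(G) = 3 (lower bound: χ ≥ ω).
Odd cycle [7, 4, 6, 5, 8] needs 3 colors (χ ≥ 3).
Vertex 10 is adjacent to every vertex of [4, 5, 6, 7, 8], which already need 3 colors among themselves, so 10 needs a new color (χ ≥ 4).
The coloring below uses 4 colors, so χ(G) = 4.
A valid 4-coloring: color 1: [9, 10]; color 2: [4, 5]; color 3: [6, 8]; color 4: [7].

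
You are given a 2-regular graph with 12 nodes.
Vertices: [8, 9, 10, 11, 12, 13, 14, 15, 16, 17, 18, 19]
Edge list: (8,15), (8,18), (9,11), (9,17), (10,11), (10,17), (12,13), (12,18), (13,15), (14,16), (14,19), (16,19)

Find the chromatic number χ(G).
χ(G) = 3

Clique number ω(G) = 3 (lower bound: χ ≥ ω).
The clique on [14, 16, 19] has size 3, forcing χ ≥ 3, and the coloring below uses 3 colors, so χ(G) = 3.
A valid 3-coloring: color 1: [8, 9, 10, 12, 16]; color 2: [11, 15, 17, 18, 19]; color 3: [13, 14].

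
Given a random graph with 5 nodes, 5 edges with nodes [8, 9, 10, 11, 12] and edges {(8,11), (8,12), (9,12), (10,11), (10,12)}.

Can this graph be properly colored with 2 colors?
Yes, G is 2-colorable

A valid 2-coloring: color 1: [11, 12]; color 2: [8, 9, 10].
(χ(G) = 2 ≤ 2.)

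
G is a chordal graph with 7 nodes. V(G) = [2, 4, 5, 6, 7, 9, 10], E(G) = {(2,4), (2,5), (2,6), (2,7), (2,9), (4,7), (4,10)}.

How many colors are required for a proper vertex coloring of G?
χ(G) = 3

Clique number ω(G) = 3 (lower bound: χ ≥ ω).
The clique on [2, 4, 7] has size 3, forcing χ ≥ 3, and the coloring below uses 3 colors, so χ(G) = 3.
A valid 3-coloring: color 1: [2, 10]; color 2: [4, 5, 6, 9]; color 3: [7].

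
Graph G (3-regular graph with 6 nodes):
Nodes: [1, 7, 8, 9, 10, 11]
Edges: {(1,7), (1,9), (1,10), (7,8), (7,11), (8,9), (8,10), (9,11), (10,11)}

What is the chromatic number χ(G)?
χ(G) = 2

Clique number ω(G) = 2 (lower bound: χ ≥ ω).
The graph is bipartite (no odd cycle), so 2 colors suffice: χ(G) = 2.
A valid 2-coloring: color 1: [7, 9, 10]; color 2: [1, 8, 11].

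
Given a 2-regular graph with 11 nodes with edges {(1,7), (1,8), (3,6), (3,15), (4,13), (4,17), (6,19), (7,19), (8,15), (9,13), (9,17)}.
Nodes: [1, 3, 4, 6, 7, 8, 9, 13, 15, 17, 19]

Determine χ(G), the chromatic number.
Clique number ω(G) = 2 (lower bound: χ ≥ ω).
Odd cycle [8, 1, 7, 19, 6, 3, 15] needs 3 colors (χ ≥ 3).
The coloring below uses 3 colors, so χ(G) = 3.
A valid 3-coloring: color 1: [3, 8, 13, 17, 19]; color 2: [4, 6, 7, 9, 15]; color 3: [1].

χ(G) = 3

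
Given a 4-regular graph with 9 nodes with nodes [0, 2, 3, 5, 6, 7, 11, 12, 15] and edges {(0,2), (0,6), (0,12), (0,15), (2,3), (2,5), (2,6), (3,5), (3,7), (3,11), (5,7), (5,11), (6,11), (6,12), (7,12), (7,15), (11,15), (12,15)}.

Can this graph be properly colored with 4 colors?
A valid 4-coloring: color 1: [0, 7, 11]; color 2: [3, 6, 15]; color 3: [2, 12]; color 4: [5].
(χ(G) = 4 ≤ 4.)

Yes, G is 4-colorable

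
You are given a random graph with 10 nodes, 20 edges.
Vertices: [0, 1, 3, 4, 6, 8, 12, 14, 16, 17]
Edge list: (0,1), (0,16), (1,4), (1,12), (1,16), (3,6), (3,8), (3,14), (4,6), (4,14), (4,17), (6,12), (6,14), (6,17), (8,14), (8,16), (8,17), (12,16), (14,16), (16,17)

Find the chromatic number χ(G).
χ(G) = 3

Clique number ω(G) = 3 (lower bound: χ ≥ ω).
The clique on [8, 16, 17] has size 3, forcing χ ≥ 3, and the coloring below uses 3 colors, so χ(G) = 3.
A valid 3-coloring: color 1: [3, 4, 16]; color 2: [0, 12, 14, 17]; color 3: [1, 6, 8].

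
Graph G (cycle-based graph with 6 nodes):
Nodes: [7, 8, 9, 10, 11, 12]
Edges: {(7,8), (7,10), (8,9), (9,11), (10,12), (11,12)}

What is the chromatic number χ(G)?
Clique number ω(G) = 2 (lower bound: χ ≥ ω).
The graph is bipartite (no odd cycle), so 2 colors suffice: χ(G) = 2.
A valid 2-coloring: color 1: [7, 9, 12]; color 2: [8, 10, 11].

χ(G) = 2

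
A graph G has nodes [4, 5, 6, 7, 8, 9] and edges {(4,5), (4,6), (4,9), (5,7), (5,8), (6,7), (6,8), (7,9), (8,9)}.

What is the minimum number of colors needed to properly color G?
Clique number ω(G) = 2 (lower bound: χ ≥ ω).
The graph is bipartite (no odd cycle), so 2 colors suffice: χ(G) = 2.
A valid 2-coloring: color 1: [5, 6, 9]; color 2: [4, 7, 8].

χ(G) = 2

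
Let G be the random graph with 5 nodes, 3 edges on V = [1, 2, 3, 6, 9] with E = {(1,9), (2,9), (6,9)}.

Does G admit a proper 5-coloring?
A valid 5-coloring: color 1: [3, 9]; color 2: [1, 2, 6].
(χ(G) = 2 ≤ 5.)

Yes, G is 5-colorable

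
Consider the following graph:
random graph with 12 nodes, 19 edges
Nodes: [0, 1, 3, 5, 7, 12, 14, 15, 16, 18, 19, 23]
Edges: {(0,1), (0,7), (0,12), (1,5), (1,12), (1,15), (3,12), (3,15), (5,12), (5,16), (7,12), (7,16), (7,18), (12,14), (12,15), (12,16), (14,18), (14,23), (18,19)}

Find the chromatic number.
χ(G) = 4

Clique number ω(G) = 3 (lower bound: χ ≥ ω).
Odd cycle [7, 16, 5, 1, 0] needs 3 colors (χ ≥ 3).
Vertex 12 is adjacent to every vertex of [0, 1, 5, 7, 16], which already need 3 colors among themselves, so 12 needs a new color (χ ≥ 4).
The coloring below uses 4 colors, so χ(G) = 4.
A valid 4-coloring: color 1: [12, 18, 23]; color 2: [1, 3, 7, 14, 19]; color 3: [0, 5, 15]; color 4: [16].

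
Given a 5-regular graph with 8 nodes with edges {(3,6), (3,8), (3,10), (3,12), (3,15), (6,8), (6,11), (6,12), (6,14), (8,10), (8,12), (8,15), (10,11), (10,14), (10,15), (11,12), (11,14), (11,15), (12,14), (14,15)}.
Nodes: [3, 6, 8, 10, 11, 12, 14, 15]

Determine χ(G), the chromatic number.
χ(G) = 4

Clique number ω(G) = 4 (lower bound: χ ≥ ω).
The clique on [10, 11, 14, 15] has size 4, forcing χ ≥ 4, and the coloring below uses 4 colors, so χ(G) = 4.
A valid 4-coloring: color 1: [3, 11]; color 2: [6, 10]; color 3: [8, 14]; color 4: [12, 15].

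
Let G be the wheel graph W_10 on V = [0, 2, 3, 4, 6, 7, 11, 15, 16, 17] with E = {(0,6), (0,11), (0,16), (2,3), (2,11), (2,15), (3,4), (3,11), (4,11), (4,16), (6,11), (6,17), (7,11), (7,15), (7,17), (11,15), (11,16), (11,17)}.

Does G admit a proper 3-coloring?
No, G is not 3-colorable

Odd cycle [3, 2, 15, 7, 17, 6, 0, 16, 4] needs 3 colors (χ ≥ 3).
Vertex 11 is adjacent to every vertex of [0, 2, 3, 4, 6, 7, 15, 16, 17], which already need 3 colors among themselves, so 11 needs a new color (χ ≥ 4).
Hence χ(G) ≥ 4 > 3, so no proper 3-coloring exists.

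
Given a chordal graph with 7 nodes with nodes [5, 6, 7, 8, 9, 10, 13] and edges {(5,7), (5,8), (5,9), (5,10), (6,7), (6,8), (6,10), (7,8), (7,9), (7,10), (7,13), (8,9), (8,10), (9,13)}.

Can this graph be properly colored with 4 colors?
Yes, G is 4-colorable

A valid 4-coloring: color 1: [7]; color 2: [8, 13]; color 3: [9, 10]; color 4: [5, 6].
(χ(G) = 4 ≤ 4.)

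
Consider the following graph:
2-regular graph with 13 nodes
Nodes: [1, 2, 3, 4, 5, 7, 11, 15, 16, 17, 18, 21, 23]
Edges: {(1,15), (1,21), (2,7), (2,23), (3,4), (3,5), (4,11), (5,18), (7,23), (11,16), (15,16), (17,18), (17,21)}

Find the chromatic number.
Clique number ω(G) = 3 (lower bound: χ ≥ ω).
The clique on [2, 7, 23] has size 3, forcing χ ≥ 3, and the coloring below uses 3 colors, so χ(G) = 3.
A valid 3-coloring: color 1: [1, 2, 4, 5, 16, 17]; color 2: [3, 11, 15, 18, 21, 23]; color 3: [7].

χ(G) = 3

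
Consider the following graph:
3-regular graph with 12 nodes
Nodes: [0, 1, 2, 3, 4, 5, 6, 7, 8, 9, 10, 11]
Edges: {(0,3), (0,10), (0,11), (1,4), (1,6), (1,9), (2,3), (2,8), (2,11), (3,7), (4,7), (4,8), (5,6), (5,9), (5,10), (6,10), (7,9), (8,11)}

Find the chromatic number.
Clique number ω(G) = 3 (lower bound: χ ≥ ω).
The clique on [2, 8, 11] has size 3, forcing χ ≥ 3, and the coloring below uses 3 colors, so χ(G) = 3.
A valid 3-coloring: color 1: [0, 1, 5, 7, 8]; color 2: [3, 4, 6, 9, 11]; color 3: [2, 10].

χ(G) = 3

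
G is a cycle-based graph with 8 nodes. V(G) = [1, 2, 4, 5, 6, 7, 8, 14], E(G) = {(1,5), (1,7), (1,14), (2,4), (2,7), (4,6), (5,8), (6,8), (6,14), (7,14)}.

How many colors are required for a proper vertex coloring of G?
χ(G) = 3

Clique number ω(G) = 3 (lower bound: χ ≥ ω).
The clique on [1, 7, 14] has size 3, forcing χ ≥ 3, and the coloring below uses 3 colors, so χ(G) = 3.
A valid 3-coloring: color 1: [5, 6, 7]; color 2: [4, 8, 14]; color 3: [1, 2].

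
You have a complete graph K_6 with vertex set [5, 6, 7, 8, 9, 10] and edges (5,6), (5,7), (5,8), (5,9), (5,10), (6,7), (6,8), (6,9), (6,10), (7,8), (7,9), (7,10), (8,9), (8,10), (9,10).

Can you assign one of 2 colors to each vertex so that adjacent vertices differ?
The clique on vertices [5, 6, 7, 8, 9, 10] has size 6 > 2, so it alone needs 6 colors.

No, G is not 2-colorable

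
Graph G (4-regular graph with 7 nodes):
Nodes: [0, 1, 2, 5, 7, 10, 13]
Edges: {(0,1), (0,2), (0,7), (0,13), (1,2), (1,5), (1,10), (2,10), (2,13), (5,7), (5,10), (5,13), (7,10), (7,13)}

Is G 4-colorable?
Yes, G is 4-colorable

A valid 4-coloring: color 1: [2, 5]; color 2: [0, 10]; color 3: [1, 7]; color 4: [13].
(χ(G) = 4 ≤ 4.)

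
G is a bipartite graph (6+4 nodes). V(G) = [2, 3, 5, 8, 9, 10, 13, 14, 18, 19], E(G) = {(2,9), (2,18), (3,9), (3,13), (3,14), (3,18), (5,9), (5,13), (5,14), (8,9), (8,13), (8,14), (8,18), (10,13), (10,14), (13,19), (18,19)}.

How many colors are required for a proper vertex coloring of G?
Clique number ω(G) = 2 (lower bound: χ ≥ ω).
The graph is bipartite (no odd cycle), so 2 colors suffice: χ(G) = 2.
A valid 2-coloring: color 1: [9, 13, 14, 18]; color 2: [2, 3, 5, 8, 10, 19].

χ(G) = 2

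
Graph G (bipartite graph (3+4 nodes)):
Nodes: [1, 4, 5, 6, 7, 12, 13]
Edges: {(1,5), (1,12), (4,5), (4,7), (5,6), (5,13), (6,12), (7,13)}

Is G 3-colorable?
Yes, G is 3-colorable

A valid 3-coloring: color 1: [5, 7, 12]; color 2: [1, 4, 6, 13].
(χ(G) = 2 ≤ 3.)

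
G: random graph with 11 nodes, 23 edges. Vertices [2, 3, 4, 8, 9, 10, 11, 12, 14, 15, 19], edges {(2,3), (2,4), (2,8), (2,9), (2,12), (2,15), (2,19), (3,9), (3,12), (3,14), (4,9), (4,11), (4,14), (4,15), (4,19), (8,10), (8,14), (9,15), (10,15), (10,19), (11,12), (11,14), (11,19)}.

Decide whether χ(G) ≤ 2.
No, G is not 2-colorable

The clique on vertices [2, 4, 9, 15] has size 4 > 2, so it alone needs 4 colors.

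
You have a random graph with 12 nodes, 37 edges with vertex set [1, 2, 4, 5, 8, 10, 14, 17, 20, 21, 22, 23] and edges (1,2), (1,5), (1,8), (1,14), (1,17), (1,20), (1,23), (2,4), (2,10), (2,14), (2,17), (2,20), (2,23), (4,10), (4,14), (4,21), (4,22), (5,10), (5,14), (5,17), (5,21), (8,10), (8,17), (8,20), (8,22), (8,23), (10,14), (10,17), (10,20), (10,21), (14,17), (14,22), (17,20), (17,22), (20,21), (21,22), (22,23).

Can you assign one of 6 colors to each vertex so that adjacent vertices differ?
Yes, G is 6-colorable

A valid 6-coloring: color 1: [4, 17, 23]; color 2: [1, 10, 22]; color 3: [2, 5, 8]; color 4: [14, 20]; color 5: [21].
(χ(G) = 5 ≤ 6.)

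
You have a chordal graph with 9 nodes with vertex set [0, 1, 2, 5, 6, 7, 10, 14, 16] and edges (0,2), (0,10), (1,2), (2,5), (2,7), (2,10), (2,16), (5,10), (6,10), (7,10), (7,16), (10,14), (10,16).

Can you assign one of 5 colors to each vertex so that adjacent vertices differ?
A valid 5-coloring: color 1: [1, 10]; color 2: [2, 6, 14]; color 3: [0, 5, 16]; color 4: [7].
(χ(G) = 4 ≤ 5.)

Yes, G is 5-colorable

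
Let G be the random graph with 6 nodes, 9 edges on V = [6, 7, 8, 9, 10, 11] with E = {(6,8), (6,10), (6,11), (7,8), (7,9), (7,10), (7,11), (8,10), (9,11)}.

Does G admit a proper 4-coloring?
A valid 4-coloring: color 1: [6, 7]; color 2: [9, 10]; color 3: [8, 11].
(χ(G) = 3 ≤ 4.)

Yes, G is 4-colorable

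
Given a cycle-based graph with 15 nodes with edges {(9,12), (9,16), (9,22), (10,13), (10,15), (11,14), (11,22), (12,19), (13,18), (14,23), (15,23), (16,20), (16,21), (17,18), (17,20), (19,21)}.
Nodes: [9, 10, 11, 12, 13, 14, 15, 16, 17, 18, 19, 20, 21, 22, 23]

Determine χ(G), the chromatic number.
Clique number ω(G) = 2 (lower bound: χ ≥ ω).
Odd cycle [21, 19, 12, 9, 16] needs 3 colors (χ ≥ 3).
The coloring below uses 3 colors, so χ(G) = 3.
A valid 3-coloring: color 1: [13, 14, 15, 16, 17, 19, 22]; color 2: [9, 10, 11, 18, 20, 21, 23]; color 3: [12].

χ(G) = 3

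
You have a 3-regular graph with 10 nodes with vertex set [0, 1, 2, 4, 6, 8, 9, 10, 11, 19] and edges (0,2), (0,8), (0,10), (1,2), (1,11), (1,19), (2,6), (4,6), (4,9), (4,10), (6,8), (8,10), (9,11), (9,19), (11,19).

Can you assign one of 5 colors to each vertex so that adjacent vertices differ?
A valid 5-coloring: color 1: [1, 6, 9, 10]; color 2: [2, 4, 8, 19]; color 3: [0, 11].
(χ(G) = 3 ≤ 5.)

Yes, G is 5-colorable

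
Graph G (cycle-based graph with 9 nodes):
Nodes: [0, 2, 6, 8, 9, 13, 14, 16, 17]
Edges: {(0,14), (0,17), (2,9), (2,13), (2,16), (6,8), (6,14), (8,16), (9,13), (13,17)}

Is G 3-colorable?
A valid 3-coloring: color 1: [2, 8, 14, 17]; color 2: [0, 6, 13, 16]; color 3: [9].
(χ(G) = 3 ≤ 3.)

Yes, G is 3-colorable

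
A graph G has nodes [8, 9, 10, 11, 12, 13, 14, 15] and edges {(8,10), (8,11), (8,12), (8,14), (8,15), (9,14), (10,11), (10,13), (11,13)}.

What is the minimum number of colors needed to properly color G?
Clique number ω(G) = 3 (lower bound: χ ≥ ω).
The clique on [8, 10, 11] has size 3, forcing χ ≥ 3, and the coloring below uses 3 colors, so χ(G) = 3.
A valid 3-coloring: color 1: [8, 9, 13]; color 2: [10, 12, 14, 15]; color 3: [11].

χ(G) = 3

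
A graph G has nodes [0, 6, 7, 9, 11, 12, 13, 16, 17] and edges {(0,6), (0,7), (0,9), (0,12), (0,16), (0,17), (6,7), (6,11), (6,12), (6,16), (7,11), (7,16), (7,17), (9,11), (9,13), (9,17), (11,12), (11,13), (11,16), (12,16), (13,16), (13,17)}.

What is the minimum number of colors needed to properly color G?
χ(G) = 4

Clique number ω(G) = 4 (lower bound: χ ≥ ω).
The clique on [0, 6, 12, 16] has size 4, forcing χ ≥ 4, and the coloring below uses 4 colors, so χ(G) = 4.
A valid 4-coloring: color 1: [9, 16]; color 2: [0, 11]; color 3: [7, 12, 13]; color 4: [6, 17].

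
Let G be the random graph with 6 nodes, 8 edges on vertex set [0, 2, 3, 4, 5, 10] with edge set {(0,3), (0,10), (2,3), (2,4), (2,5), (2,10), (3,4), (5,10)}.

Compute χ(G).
χ(G) = 3

Clique number ω(G) = 3 (lower bound: χ ≥ ω).
The clique on [2, 5, 10] has size 3, forcing χ ≥ 3, and the coloring below uses 3 colors, so χ(G) = 3.
A valid 3-coloring: color 1: [0, 2]; color 2: [3, 10]; color 3: [4, 5].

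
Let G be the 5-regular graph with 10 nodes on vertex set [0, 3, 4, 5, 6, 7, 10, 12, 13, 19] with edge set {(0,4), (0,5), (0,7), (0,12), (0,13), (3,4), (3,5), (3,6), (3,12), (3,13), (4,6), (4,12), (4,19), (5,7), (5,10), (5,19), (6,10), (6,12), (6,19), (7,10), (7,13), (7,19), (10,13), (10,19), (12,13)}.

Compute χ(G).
Clique number ω(G) = 4 (lower bound: χ ≥ ω).
The clique on [3, 4, 6, 12] has size 4, forcing χ ≥ 4, and the coloring below uses 4 colors, so χ(G) = 4.
A valid 4-coloring: color 1: [6, 7]; color 2: [4, 5, 13]; color 3: [0, 3, 10]; color 4: [12, 19].

χ(G) = 4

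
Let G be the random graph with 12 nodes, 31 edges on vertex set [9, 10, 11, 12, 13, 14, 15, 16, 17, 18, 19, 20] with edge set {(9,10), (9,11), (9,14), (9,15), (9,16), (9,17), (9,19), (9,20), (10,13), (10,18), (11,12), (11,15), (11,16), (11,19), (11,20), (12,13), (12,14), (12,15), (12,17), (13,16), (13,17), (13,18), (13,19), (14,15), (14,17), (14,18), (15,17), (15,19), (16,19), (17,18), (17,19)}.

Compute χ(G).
χ(G) = 5

Clique number ω(G) = 4 (lower bound: χ ≥ ω).
Suppose a proper 4-coloring c exists. The clique [9, 11, 15, 19] takes 4 distinct colors; by symmetry let c(9) = 1, c(11) = 2, c(15) = 3, c(19) = 4.
- Vertex 17: neighbors [9, 15, 19] already have colors [1, 3, 4] ⇒ c(17) = 2.
- Vertex 14: neighbors [9, 17, 15] already have colors [1, 2, 3] ⇒ c(14) = 4.
- Vertex 12: neighbors [11, 15, 14] already have colors [2, 3, 4] ⇒ c(12) = 1.
- Vertex 13: neighbors [12, 17, 19] already have colors [1, 2, 4] ⇒ c(13) = 3.
- Vertex 16: neighbors [9, 11, 13, 19] already have colors [1, 2, 3, 4] — all 4 colors blocked. Contradiction.
The forced assignments end in a contradiction, so G has no proper 4-coloring (χ ≥ 5).
The coloring below uses 5 colors, so χ(G) = 5.
A valid 5-coloring: color 1: [9, 12, 18]; color 2: [10, 11, 17]; color 3: [14, 19, 20]; color 4: [13, 15]; color 5: [16].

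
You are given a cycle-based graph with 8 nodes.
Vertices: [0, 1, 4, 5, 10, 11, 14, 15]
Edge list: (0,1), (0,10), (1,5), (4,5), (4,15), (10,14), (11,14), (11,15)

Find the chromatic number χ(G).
χ(G) = 2

Clique number ω(G) = 2 (lower bound: χ ≥ ω).
The graph is bipartite (no odd cycle), so 2 colors suffice: χ(G) = 2.
A valid 2-coloring: color 1: [1, 4, 10, 11]; color 2: [0, 5, 14, 15].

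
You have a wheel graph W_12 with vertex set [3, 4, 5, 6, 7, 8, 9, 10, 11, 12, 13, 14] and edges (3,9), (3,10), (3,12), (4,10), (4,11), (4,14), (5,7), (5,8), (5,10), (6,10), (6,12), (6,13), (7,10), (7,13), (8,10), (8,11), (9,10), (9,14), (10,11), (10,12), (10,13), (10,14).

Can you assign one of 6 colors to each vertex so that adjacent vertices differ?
A valid 6-coloring: color 1: [10]; color 2: [4, 7, 8, 9, 12]; color 3: [3, 5, 11, 13, 14]; color 4: [6].
(χ(G) = 4 ≤ 6.)

Yes, G is 6-colorable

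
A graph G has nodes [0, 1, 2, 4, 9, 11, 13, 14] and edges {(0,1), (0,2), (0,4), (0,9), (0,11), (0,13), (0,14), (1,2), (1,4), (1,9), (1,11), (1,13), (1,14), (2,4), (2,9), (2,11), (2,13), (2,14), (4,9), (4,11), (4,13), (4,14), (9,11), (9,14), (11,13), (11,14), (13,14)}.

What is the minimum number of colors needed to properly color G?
χ(G) = 7

Clique number ω(G) = 7 (lower bound: χ ≥ ω).
The clique on [0, 1, 2, 4, 9, 11, 14] has size 7, forcing χ ≥ 7, and the coloring below uses 7 colors, so χ(G) = 7.
A valid 7-coloring: color 1: [11]; color 2: [1]; color 3: [14]; color 4: [0]; color 5: [2]; color 6: [4]; color 7: [9, 13].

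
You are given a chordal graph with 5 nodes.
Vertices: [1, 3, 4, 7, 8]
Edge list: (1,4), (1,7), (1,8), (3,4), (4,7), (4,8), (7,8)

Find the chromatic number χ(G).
χ(G) = 4

Clique number ω(G) = 4 (lower bound: χ ≥ ω).
The clique on [1, 4, 7, 8] has size 4, forcing χ ≥ 4, and the coloring below uses 4 colors, so χ(G) = 4.
A valid 4-coloring: color 1: [4]; color 2: [1, 3]; color 3: [8]; color 4: [7].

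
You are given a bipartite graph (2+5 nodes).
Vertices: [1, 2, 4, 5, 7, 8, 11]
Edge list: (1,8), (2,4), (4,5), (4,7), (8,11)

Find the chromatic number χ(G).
Clique number ω(G) = 2 (lower bound: χ ≥ ω).
The graph is bipartite (no odd cycle), so 2 colors suffice: χ(G) = 2.
A valid 2-coloring: color 1: [4, 8]; color 2: [1, 2, 5, 7, 11].

χ(G) = 2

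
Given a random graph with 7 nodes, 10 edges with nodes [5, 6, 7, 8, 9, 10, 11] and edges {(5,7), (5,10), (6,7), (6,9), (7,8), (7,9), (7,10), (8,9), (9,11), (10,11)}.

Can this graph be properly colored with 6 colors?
Yes, G is 6-colorable

A valid 6-coloring: color 1: [7, 11]; color 2: [9, 10]; color 3: [5, 6, 8].
(χ(G) = 3 ≤ 6.)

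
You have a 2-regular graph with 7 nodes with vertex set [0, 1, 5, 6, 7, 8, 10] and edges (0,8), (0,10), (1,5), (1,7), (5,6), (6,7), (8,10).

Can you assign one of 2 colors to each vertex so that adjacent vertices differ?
The clique on vertices [0, 8, 10] has size 3 > 2, so it alone needs 3 colors.

No, G is not 2-colorable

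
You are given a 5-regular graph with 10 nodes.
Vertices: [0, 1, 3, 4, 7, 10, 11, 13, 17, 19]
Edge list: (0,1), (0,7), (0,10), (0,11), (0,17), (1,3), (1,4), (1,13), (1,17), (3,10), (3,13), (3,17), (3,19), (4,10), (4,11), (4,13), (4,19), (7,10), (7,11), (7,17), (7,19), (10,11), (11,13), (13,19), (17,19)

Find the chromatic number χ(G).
χ(G) = 4

Clique number ω(G) = 4 (lower bound: χ ≥ ω).
The clique on [0, 7, 10, 11] has size 4, forcing χ ≥ 4, and the coloring below uses 4 colors, so χ(G) = 4.
A valid 4-coloring: color 1: [3, 4, 7]; color 2: [0, 19]; color 3: [10, 13, 17]; color 4: [1, 11].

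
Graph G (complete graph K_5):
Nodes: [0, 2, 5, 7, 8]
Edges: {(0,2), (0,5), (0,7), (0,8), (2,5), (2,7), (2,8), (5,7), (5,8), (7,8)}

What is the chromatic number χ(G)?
χ(G) = 5

Clique number ω(G) = 5 (lower bound: χ ≥ ω).
The clique on [0, 2, 5, 7, 8] has size 5, forcing χ ≥ 5, and the coloring below uses 5 colors, so χ(G) = 5.
A valid 5-coloring: color 1: [5]; color 2: [0]; color 3: [7]; color 4: [2]; color 5: [8].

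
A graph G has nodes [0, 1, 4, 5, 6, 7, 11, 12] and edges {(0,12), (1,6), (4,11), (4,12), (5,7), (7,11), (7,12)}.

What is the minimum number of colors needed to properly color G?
χ(G) = 2

Clique number ω(G) = 2 (lower bound: χ ≥ ω).
The graph is bipartite (no odd cycle), so 2 colors suffice: χ(G) = 2.
A valid 2-coloring: color 1: [0, 1, 4, 7]; color 2: [5, 6, 11, 12].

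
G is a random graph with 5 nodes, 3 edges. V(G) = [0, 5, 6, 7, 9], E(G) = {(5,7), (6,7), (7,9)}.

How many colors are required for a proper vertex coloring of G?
Clique number ω(G) = 2 (lower bound: χ ≥ ω).
The graph is bipartite (no odd cycle), so 2 colors suffice: χ(G) = 2.
A valid 2-coloring: color 1: [0, 7]; color 2: [5, 6, 9].

χ(G) = 2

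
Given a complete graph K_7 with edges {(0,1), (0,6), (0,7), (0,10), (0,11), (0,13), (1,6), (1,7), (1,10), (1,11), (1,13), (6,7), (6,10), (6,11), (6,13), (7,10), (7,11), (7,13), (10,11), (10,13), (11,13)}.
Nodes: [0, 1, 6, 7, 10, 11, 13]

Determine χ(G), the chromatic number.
χ(G) = 7

Clique number ω(G) = 7 (lower bound: χ ≥ ω).
The clique on [0, 1, 6, 7, 10, 11, 13] has size 7, forcing χ ≥ 7, and the coloring below uses 7 colors, so χ(G) = 7.
A valid 7-coloring: color 1: [7]; color 2: [13]; color 3: [1]; color 4: [6]; color 5: [10]; color 6: [11]; color 7: [0].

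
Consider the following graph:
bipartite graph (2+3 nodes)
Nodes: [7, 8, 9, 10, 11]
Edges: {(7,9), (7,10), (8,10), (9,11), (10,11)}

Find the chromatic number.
χ(G) = 2

Clique number ω(G) = 2 (lower bound: χ ≥ ω).
The graph is bipartite (no odd cycle), so 2 colors suffice: χ(G) = 2.
A valid 2-coloring: color 1: [9, 10]; color 2: [7, 8, 11].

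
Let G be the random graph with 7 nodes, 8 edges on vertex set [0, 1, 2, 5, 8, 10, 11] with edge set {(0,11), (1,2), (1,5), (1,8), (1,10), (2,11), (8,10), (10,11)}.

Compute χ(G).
χ(G) = 3

Clique number ω(G) = 3 (lower bound: χ ≥ ω).
The clique on [1, 8, 10] has size 3, forcing χ ≥ 3, and the coloring below uses 3 colors, so χ(G) = 3.
A valid 3-coloring: color 1: [1, 11]; color 2: [0, 2, 5, 10]; color 3: [8].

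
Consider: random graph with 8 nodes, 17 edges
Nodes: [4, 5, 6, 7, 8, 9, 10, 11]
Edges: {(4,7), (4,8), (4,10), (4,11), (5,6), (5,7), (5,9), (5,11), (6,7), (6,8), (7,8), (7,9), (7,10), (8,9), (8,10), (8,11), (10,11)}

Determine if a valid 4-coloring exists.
Yes, G is 4-colorable

A valid 4-coloring: color 1: [5, 8]; color 2: [7, 11]; color 3: [6, 9, 10]; color 4: [4].
(χ(G) = 4 ≤ 4.)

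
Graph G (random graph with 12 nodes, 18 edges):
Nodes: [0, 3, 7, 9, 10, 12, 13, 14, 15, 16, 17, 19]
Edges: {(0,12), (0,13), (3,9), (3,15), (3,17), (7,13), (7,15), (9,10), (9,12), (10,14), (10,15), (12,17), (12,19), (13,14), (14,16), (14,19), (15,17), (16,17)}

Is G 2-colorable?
The clique on vertices [3, 15, 17] has size 3 > 2, so it alone needs 3 colors.

No, G is not 2-colorable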